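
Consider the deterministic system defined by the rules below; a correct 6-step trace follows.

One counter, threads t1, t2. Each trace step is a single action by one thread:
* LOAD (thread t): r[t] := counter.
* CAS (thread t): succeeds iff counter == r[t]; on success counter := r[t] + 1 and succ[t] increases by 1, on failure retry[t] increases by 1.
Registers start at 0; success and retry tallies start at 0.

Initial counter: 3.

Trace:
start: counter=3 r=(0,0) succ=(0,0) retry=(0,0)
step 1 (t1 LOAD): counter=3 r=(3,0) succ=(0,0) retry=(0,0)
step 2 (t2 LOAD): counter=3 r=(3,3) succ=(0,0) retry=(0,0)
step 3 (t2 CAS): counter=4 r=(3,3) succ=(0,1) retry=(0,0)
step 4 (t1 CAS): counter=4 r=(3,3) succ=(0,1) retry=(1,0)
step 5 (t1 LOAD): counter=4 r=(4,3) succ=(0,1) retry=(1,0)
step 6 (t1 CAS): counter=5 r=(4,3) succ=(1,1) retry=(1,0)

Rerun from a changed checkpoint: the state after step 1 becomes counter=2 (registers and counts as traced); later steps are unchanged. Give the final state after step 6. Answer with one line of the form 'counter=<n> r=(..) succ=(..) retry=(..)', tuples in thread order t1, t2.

state after step 1 := counter=2 r=(3,0) succ=(0,0) retry=(0,0)
step 2 (t2 LOAD): counter=2 r=(3,2) succ=(0,0) retry=(0,0)
step 3 (t2 CAS): counter=3 r=(3,2) succ=(0,1) retry=(0,0)
step 4 (t1 CAS): counter=4 r=(3,2) succ=(1,1) retry=(0,0)
step 5 (t1 LOAD): counter=4 r=(4,2) succ=(1,1) retry=(0,0)
step 6 (t1 CAS): counter=5 r=(4,2) succ=(2,1) retry=(0,0)

counter=5 r=(4,2) succ=(2,1) retry=(0,0)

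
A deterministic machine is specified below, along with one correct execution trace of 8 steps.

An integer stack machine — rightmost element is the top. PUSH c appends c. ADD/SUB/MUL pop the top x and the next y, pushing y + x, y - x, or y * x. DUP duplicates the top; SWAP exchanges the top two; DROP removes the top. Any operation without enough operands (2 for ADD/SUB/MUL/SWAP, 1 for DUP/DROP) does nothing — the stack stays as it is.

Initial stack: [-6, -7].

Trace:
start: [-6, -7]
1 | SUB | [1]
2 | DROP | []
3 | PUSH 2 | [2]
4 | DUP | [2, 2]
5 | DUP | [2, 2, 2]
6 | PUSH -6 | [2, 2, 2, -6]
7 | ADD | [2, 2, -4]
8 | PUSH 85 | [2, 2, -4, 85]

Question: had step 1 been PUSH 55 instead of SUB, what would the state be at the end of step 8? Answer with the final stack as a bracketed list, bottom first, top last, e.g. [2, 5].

(re-executing from step 1 with the substitution; state before step 1: [-6, -7])
1 | PUSH 55 | [-6, -7, 55]
2 | DROP | [-6, -7]
3 | PUSH 2 | [-6, -7, 2]
4 | DUP | [-6, -7, 2, 2]
5 | DUP | [-6, -7, 2, 2, 2]
6 | PUSH -6 | [-6, -7, 2, 2, 2, -6]
7 | ADD | [-6, -7, 2, 2, -4]
8 | PUSH 85 | [-6, -7, 2, 2, -4, 85]

[-6, -7, 2, 2, -4, 85]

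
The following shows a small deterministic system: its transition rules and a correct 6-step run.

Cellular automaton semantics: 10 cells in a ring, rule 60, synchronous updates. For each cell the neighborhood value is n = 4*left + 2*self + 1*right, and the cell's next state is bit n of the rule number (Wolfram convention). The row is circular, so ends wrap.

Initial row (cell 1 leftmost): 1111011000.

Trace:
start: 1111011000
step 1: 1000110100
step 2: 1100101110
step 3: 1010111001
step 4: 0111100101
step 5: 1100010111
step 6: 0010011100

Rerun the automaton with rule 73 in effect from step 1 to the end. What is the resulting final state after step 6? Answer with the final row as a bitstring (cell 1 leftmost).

(re-executing steps 1..6 under rule 73; state before step 1: 1111011000)
step 1: 1001011010
step 2: 0000011000
step 3: 1111011011
step 4: 0001011010
step 5: 1100011000
step 6: 1101011010

1101011010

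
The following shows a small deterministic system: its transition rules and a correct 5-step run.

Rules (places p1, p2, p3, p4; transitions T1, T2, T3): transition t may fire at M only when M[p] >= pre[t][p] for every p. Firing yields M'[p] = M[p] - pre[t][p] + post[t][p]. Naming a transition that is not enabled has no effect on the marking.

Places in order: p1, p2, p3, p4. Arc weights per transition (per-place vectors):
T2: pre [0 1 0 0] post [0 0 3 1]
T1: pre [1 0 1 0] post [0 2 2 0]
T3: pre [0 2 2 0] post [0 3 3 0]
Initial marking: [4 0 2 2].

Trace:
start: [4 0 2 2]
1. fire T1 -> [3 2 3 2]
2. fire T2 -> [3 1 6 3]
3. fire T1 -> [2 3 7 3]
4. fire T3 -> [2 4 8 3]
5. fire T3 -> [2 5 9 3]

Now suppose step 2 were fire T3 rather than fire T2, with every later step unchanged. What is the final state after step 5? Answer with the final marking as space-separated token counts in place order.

2 7 7 2

(re-executing from step 2 with the substitution; state before step 2: [3 2 3 2])
2. fire T3 -> [3 3 4 2]
3. fire T1 -> [2 5 5 2]
4. fire T3 -> [2 6 6 2]
5. fire T3 -> [2 7 7 2]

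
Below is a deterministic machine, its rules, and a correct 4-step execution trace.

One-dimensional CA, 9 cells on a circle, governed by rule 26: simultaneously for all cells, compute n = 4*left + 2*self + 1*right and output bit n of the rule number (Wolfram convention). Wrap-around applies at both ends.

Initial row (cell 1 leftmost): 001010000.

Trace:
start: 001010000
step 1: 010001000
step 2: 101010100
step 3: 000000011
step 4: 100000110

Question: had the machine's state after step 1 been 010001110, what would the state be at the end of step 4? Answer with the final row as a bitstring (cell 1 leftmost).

100100100

state after step 1 := 010001110
step 2: 101011001
step 3: 000010111
step 4: 100100100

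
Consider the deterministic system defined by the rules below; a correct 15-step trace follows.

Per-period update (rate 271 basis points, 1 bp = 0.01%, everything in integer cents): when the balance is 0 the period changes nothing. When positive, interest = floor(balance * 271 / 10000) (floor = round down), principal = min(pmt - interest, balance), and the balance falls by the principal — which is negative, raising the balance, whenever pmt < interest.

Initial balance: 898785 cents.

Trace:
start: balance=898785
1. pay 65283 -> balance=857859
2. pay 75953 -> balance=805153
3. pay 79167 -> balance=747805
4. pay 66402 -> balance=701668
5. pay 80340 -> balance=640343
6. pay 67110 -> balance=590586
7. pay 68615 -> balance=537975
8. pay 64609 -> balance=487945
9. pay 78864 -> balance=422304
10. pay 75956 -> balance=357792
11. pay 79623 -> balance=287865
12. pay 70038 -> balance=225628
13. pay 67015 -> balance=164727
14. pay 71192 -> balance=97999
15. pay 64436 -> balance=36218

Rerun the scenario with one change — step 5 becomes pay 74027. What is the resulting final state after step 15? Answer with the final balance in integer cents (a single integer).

(re-executing from step 5 with the substitution; state before step 5: balance=701668)
5. pay 74027 -> balance=646656
6. pay 67110 -> balance=597070
7. pay 68615 -> balance=544635
8. pay 64609 -> balance=494785
9. pay 78864 -> balance=429329
10. pay 75956 -> balance=365007
11. pay 79623 -> balance=295275
12. pay 70038 -> balance=233238
13. pay 67015 -> balance=172543
14. pay 71192 -> balance=106026
15. pay 64436 -> balance=44463

44463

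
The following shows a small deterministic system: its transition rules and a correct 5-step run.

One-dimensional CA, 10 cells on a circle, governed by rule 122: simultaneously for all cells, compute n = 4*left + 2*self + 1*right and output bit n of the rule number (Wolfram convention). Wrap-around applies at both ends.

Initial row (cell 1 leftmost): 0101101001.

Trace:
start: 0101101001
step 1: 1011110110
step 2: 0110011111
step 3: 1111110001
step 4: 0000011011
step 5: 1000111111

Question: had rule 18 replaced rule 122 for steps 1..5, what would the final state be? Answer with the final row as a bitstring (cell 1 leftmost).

(re-executing steps 1..5 under rule 18; state before step 1: 0101101001)
step 1: 0000000110
step 2: 0000001001
step 3: 1000010110
step 4: 0100100000
step 5: 1011010000

1011010000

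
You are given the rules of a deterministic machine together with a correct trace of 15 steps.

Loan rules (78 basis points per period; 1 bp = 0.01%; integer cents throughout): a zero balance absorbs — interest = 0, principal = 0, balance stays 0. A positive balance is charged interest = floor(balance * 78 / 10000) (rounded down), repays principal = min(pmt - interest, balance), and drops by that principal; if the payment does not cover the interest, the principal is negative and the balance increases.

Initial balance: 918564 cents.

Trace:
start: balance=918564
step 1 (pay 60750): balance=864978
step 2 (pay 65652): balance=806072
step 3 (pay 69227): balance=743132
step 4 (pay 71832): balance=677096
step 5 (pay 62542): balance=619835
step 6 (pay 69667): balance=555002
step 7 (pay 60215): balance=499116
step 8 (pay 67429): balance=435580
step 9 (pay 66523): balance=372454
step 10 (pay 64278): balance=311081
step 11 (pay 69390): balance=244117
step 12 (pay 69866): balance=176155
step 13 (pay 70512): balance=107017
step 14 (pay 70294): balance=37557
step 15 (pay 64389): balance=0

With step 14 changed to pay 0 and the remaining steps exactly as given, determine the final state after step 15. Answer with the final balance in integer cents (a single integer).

(re-executing from step 14 with the substitution; state before step 14: balance=107017)
step 14 (pay 0): balance=107851
step 15 (pay 64389): balance=44303

44303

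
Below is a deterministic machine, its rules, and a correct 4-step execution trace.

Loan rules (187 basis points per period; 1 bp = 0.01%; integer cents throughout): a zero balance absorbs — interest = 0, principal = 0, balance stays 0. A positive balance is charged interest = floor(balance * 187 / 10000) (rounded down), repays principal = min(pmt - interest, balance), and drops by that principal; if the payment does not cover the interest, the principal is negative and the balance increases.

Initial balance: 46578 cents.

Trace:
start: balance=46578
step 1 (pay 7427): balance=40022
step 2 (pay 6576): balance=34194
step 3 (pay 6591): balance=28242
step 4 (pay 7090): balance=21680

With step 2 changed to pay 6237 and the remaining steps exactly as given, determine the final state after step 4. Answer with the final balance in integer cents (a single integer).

(re-executing from step 2 with the substitution; state before step 2: balance=40022)
step 2 (pay 6237): balance=34533
step 3 (pay 6591): balance=28587
step 4 (pay 7090): balance=22031

22031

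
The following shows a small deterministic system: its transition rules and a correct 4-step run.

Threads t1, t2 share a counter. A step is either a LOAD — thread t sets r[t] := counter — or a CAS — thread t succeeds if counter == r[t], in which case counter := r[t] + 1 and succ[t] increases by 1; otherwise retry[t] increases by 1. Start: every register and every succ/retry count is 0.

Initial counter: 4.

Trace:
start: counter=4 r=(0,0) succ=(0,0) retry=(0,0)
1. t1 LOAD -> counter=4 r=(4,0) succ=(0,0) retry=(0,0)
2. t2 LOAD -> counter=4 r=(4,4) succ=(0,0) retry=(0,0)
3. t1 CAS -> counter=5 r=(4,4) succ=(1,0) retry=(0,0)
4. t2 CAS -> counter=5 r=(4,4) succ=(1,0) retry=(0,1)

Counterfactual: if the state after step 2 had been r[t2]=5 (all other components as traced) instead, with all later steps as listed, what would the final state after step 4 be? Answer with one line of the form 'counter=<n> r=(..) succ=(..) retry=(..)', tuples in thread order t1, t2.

counter=6 r=(4,5) succ=(1,1) retry=(0,0)

state after step 2 := counter=4 r=(4,5) succ=(0,0) retry=(0,0)
3. t1 CAS -> counter=5 r=(4,5) succ=(1,0) retry=(0,0)
4. t2 CAS -> counter=6 r=(4,5) succ=(1,1) retry=(0,0)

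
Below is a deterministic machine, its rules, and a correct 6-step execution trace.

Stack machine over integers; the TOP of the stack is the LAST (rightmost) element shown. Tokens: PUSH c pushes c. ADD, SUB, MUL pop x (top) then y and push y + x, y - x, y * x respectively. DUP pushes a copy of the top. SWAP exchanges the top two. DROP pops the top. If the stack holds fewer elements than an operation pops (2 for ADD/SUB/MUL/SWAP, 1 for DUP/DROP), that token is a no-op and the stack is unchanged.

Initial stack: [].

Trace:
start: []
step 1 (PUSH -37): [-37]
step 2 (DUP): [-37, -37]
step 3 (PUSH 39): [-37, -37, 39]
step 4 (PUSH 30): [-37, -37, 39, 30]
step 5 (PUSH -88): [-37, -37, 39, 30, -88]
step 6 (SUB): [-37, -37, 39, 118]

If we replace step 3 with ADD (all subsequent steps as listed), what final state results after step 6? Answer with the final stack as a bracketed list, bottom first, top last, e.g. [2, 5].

(re-executing from step 3 with the substitution; state before step 3: [-37, -37])
step 3 (ADD): [-74]
step 4 (PUSH 30): [-74, 30]
step 5 (PUSH -88): [-74, 30, -88]
step 6 (SUB): [-74, 118]

[-74, 118]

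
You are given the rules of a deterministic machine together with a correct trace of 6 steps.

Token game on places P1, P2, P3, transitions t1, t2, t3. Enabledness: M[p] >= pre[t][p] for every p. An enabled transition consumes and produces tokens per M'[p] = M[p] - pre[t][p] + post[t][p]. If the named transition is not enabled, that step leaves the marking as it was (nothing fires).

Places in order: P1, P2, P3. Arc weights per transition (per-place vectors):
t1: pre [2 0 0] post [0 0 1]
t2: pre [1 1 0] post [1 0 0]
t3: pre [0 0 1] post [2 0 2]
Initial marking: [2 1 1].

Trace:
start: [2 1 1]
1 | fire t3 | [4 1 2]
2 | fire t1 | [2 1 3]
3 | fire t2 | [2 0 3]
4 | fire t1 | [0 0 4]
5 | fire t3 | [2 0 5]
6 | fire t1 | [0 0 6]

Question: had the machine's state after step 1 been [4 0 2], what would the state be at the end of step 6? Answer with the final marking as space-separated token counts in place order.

state after step 1 := [4 0 2]
2 | fire t1 | [2 0 3]
3 | fire t2 | [2 0 3]
4 | fire t1 | [0 0 4]
5 | fire t3 | [2 0 5]
6 | fire t1 | [0 0 6]

0 0 6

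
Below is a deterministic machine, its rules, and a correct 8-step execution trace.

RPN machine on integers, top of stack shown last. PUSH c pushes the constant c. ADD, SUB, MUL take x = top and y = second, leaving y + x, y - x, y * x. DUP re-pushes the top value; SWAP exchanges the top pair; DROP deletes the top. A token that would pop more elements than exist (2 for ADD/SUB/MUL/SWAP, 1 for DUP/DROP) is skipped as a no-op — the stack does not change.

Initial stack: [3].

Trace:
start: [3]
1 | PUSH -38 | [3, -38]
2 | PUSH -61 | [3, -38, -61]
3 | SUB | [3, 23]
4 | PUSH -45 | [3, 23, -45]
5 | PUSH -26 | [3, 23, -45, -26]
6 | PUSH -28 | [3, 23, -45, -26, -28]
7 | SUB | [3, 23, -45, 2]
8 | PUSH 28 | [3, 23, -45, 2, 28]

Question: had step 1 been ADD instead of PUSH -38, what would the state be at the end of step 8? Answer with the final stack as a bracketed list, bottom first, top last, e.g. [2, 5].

[64, -45, 2, 28]

(re-executing from step 1 with the substitution; state before step 1: [3])
1 | ADD | [3]
2 | PUSH -61 | [3, -61]
3 | SUB | [64]
4 | PUSH -45 | [64, -45]
5 | PUSH -26 | [64, -45, -26]
6 | PUSH -28 | [64, -45, -26, -28]
7 | SUB | [64, -45, 2]
8 | PUSH 28 | [64, -45, 2, 28]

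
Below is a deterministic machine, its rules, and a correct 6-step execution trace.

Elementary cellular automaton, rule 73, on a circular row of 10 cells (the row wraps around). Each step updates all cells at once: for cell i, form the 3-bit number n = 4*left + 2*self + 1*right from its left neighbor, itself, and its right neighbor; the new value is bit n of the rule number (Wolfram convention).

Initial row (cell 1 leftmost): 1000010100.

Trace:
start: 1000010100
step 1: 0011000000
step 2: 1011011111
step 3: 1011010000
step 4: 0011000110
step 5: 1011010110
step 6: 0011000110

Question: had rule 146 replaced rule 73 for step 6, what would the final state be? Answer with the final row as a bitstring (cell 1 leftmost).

0000000000

(re-executing step 6 under rule 146; state before step 6: 1011010110)
step 6: 0000000000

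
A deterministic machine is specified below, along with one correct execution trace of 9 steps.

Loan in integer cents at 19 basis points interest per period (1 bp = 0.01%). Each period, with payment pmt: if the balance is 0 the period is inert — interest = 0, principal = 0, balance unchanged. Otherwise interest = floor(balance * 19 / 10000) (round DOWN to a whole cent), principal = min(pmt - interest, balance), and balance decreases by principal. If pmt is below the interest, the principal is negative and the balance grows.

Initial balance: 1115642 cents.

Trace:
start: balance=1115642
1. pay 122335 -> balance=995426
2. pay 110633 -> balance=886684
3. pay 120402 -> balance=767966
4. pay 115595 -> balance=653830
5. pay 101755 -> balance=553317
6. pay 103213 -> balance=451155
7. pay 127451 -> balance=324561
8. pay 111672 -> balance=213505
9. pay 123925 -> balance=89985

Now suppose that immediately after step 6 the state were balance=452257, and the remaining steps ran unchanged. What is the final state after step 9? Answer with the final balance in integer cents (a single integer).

91093

state after step 6 := balance=452257
7. pay 127451 -> balance=325665
8. pay 111672 -> balance=214611
9. pay 123925 -> balance=91093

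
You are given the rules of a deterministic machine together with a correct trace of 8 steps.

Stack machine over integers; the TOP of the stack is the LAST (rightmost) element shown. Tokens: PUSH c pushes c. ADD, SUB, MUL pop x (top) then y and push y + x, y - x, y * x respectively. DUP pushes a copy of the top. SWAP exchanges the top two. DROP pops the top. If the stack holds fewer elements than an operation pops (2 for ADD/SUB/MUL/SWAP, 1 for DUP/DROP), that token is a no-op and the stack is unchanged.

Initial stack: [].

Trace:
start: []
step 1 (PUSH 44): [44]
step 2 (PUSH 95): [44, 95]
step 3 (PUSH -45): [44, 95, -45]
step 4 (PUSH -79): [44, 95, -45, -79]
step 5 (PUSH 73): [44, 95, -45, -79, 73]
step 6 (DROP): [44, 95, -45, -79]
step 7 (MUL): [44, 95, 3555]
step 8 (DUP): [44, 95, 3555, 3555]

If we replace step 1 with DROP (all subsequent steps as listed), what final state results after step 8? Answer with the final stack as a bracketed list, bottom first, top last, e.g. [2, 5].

(re-executing from step 1 with the substitution; state before step 1: [])
step 1 (DROP): []
step 2 (PUSH 95): [95]
step 3 (PUSH -45): [95, -45]
step 4 (PUSH -79): [95, -45, -79]
step 5 (PUSH 73): [95, -45, -79, 73]
step 6 (DROP): [95, -45, -79]
step 7 (MUL): [95, 3555]
step 8 (DUP): [95, 3555, 3555]

[95, 3555, 3555]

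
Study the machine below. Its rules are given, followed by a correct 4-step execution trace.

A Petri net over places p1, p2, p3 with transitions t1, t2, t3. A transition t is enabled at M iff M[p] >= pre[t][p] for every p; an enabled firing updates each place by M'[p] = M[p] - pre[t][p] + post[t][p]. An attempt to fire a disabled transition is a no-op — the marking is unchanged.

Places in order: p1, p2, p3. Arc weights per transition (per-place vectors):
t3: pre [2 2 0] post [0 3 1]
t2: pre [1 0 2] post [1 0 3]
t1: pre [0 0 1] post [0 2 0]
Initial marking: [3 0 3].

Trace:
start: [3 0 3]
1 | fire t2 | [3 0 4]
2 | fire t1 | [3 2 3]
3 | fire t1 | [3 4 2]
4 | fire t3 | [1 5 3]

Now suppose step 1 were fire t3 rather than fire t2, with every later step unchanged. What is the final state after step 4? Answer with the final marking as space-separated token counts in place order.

1 5 2

(re-executing from step 1 with the substitution; state before step 1: [3 0 3])
1 | fire t3 | [3 0 3]
2 | fire t1 | [3 2 2]
3 | fire t1 | [3 4 1]
4 | fire t3 | [1 5 2]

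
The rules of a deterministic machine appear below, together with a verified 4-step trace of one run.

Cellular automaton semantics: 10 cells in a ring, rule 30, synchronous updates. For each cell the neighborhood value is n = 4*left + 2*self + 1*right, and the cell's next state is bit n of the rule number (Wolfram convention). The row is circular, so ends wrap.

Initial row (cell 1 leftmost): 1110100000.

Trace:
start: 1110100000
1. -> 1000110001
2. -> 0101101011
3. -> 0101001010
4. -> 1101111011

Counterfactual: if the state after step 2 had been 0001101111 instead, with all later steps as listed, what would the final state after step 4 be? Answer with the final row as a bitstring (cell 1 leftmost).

state after step 2 := 0001101111
3. -> 1011001000
4. -> 1010111101

1010111101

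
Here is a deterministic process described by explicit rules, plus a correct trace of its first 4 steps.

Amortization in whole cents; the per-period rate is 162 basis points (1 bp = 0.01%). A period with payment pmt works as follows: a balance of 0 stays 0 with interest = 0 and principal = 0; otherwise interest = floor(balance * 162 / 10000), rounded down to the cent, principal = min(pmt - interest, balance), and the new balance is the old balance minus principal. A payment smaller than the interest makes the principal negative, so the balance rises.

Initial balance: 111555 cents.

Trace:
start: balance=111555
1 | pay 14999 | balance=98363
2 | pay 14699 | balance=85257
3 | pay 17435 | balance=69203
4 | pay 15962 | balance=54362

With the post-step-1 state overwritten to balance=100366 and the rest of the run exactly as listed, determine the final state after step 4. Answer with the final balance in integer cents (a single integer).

56463

state after step 1 := balance=100366
2 | pay 14699 | balance=87292
3 | pay 17435 | balance=71271
4 | pay 15962 | balance=56463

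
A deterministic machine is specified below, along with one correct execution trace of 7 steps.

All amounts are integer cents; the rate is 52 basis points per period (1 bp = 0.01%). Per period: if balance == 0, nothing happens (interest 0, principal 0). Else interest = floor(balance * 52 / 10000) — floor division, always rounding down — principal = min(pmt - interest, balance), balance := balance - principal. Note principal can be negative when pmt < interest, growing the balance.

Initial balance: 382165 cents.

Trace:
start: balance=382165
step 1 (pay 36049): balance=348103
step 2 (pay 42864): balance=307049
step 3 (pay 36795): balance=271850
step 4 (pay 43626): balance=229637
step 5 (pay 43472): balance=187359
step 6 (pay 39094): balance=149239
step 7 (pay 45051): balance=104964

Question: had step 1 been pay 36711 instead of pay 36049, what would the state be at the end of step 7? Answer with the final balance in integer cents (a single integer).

(re-executing from step 1 with the substitution; state before step 1: balance=382165)
step 1 (pay 36711): balance=347441
step 2 (pay 42864): balance=306383
step 3 (pay 36795): balance=271181
step 4 (pay 43626): balance=228965
step 5 (pay 43472): balance=186683
step 6 (pay 39094): balance=148559
step 7 (pay 45051): balance=104280

104280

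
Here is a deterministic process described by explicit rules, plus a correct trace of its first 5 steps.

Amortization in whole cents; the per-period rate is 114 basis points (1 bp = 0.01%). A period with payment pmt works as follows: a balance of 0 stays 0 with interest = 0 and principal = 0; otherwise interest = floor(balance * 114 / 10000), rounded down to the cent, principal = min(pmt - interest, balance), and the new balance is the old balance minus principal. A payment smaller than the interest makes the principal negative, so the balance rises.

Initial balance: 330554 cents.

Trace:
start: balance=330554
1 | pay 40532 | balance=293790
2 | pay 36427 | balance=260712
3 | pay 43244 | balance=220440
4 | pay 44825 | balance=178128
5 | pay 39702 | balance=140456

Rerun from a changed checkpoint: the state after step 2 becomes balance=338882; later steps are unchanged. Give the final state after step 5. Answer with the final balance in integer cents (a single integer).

state after step 2 := balance=338882
3 | pay 43244 | balance=299501
4 | pay 44825 | balance=258090
5 | pay 39702 | balance=221330

221330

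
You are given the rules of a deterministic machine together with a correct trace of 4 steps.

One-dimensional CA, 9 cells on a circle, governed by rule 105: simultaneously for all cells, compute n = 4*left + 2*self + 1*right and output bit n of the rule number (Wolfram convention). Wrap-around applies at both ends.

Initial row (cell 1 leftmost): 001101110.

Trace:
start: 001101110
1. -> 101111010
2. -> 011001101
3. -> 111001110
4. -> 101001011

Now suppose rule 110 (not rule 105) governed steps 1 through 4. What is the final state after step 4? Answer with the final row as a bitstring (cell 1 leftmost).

(re-executing steps 1..4 under rule 110; state before step 1: 001101110)
1. -> 011111010
2. -> 110001110
3. -> 110011011
4. -> 010111110

010111110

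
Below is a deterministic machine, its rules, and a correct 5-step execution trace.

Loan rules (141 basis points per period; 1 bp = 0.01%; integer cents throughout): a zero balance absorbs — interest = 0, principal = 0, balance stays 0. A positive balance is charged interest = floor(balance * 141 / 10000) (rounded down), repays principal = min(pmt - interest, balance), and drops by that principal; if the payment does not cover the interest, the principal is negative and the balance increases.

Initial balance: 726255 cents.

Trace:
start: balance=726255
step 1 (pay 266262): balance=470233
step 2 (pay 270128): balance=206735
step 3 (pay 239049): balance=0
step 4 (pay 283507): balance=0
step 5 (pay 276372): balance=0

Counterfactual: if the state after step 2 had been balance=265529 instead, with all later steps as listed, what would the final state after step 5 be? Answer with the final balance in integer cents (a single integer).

0

state after step 2 := balance=265529
step 3 (pay 239049): balance=30223
step 4 (pay 283507): balance=0
step 5 (pay 276372): balance=0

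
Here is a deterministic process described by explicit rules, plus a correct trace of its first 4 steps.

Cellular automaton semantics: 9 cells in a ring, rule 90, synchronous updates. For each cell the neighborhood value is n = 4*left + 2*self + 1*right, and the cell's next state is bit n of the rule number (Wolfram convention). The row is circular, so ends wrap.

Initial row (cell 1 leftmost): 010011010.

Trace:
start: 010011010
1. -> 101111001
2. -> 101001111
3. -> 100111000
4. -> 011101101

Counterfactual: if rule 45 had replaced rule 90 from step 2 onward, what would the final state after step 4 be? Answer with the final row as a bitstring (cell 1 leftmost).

000010011

(re-executing steps 2..4 under rule 45; state before step 2: 101111001)
2. -> 011000001
3. -> 110011101
4. -> 000010011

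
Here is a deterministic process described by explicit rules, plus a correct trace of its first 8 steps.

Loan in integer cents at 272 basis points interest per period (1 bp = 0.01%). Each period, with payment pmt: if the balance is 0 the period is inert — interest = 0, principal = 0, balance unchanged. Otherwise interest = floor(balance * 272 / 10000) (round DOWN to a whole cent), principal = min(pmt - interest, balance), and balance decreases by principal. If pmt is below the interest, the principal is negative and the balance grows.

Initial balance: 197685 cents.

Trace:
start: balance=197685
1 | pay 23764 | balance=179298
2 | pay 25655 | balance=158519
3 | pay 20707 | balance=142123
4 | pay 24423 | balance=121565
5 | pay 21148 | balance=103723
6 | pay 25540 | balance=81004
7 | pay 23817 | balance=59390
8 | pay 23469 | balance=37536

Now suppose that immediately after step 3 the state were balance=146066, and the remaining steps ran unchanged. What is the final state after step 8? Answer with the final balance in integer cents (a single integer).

state after step 3 := balance=146066
4 | pay 24423 | balance=125615
5 | pay 21148 | balance=107883
6 | pay 25540 | balance=85277
7 | pay 23817 | balance=63779
8 | pay 23469 | balance=42044

42044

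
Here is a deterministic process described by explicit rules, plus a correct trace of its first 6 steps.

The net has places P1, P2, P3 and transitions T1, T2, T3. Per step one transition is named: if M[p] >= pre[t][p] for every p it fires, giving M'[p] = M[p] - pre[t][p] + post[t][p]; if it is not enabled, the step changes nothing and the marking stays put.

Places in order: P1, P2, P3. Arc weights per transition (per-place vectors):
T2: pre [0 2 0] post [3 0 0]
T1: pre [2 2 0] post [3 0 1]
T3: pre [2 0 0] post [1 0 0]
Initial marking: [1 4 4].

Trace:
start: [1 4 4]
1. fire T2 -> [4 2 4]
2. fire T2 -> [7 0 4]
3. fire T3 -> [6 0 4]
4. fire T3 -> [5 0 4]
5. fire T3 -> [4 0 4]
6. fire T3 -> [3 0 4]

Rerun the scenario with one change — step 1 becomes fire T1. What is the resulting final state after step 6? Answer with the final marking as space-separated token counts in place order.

1 2 4

(re-executing from step 1 with the substitution; state before step 1: [1 4 4])
1. fire T1 -> [1 4 4]
2. fire T2 -> [4 2 4]
3. fire T3 -> [3 2 4]
4. fire T3 -> [2 2 4]
5. fire T3 -> [1 2 4]
6. fire T3 -> [1 2 4]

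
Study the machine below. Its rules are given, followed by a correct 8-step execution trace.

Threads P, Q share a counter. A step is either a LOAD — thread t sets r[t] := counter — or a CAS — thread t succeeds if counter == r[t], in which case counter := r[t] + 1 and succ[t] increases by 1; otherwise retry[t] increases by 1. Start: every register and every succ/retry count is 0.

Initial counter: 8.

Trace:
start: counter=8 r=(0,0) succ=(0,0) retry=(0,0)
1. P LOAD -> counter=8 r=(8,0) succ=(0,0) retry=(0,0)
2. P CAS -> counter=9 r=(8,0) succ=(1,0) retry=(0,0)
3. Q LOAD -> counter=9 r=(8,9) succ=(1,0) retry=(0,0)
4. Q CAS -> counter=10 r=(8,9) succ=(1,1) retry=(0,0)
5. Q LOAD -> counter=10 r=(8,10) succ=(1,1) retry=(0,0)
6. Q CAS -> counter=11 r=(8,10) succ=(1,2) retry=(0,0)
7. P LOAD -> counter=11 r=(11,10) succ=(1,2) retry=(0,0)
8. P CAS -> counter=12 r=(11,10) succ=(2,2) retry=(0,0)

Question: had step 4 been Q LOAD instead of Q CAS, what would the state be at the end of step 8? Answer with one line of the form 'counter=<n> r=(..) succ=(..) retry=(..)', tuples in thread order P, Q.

counter=11 r=(10,9) succ=(2,1) retry=(0,0)

(re-executing from step 4 with the substitution; state before step 4: counter=9 r=(8,9) succ=(1,0) retry=(0,0))
4. Q LOAD -> counter=9 r=(8,9) succ=(1,0) retry=(0,0)
5. Q LOAD -> counter=9 r=(8,9) succ=(1,0) retry=(0,0)
6. Q CAS -> counter=10 r=(8,9) succ=(1,1) retry=(0,0)
7. P LOAD -> counter=10 r=(10,9) succ=(1,1) retry=(0,0)
8. P CAS -> counter=11 r=(10,9) succ=(2,1) retry=(0,0)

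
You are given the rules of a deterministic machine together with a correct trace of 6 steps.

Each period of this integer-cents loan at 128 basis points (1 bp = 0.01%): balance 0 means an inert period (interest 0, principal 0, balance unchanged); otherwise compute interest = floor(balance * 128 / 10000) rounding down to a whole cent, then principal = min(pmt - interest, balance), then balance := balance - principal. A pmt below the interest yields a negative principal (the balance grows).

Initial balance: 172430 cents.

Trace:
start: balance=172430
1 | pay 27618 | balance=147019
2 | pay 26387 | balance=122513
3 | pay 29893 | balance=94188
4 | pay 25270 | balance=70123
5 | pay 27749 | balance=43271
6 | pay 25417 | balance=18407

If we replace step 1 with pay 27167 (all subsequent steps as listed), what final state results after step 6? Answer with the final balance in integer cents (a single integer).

18888

(re-executing from step 1 with the substitution; state before step 1: balance=172430)
1 | pay 27167 | balance=147470
2 | pay 26387 | balance=122970
3 | pay 29893 | balance=94651
4 | pay 25270 | balance=70592
5 | pay 27749 | balance=43746
6 | pay 25417 | balance=18888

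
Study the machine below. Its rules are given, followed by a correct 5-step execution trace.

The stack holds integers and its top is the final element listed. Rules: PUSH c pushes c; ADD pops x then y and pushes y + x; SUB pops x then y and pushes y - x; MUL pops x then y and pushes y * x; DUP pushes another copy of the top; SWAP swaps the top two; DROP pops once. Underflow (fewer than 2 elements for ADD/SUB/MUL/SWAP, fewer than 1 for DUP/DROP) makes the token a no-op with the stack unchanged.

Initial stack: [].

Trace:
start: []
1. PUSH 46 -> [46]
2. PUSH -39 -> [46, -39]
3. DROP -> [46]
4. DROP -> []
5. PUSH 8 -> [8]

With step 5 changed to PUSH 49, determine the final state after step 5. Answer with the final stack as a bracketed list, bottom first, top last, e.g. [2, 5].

[49]

(re-executing from step 5 with the substitution; state before step 5: [])
5. PUSH 49 -> [49]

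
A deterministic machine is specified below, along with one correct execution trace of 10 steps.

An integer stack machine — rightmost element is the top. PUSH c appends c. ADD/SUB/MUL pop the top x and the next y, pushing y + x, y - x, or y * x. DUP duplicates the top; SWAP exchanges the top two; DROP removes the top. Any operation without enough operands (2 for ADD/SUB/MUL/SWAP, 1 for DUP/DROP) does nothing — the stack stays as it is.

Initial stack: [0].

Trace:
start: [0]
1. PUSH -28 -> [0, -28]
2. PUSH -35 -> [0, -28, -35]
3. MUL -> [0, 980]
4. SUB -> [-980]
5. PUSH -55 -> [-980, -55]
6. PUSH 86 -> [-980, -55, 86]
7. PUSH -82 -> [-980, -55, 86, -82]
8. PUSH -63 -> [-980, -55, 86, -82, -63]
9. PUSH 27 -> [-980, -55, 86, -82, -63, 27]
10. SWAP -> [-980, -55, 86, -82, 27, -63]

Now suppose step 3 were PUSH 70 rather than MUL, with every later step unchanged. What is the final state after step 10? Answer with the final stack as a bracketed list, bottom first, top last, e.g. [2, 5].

[0, -28, -105, -55, 86, -82, 27, -63]

(re-executing from step 3 with the substitution; state before step 3: [0, -28, -35])
3. PUSH 70 -> [0, -28, -35, 70]
4. SUB -> [0, -28, -105]
5. PUSH -55 -> [0, -28, -105, -55]
6. PUSH 86 -> [0, -28, -105, -55, 86]
7. PUSH -82 -> [0, -28, -105, -55, 86, -82]
8. PUSH -63 -> [0, -28, -105, -55, 86, -82, -63]
9. PUSH 27 -> [0, -28, -105, -55, 86, -82, -63, 27]
10. SWAP -> [0, -28, -105, -55, 86, -82, 27, -63]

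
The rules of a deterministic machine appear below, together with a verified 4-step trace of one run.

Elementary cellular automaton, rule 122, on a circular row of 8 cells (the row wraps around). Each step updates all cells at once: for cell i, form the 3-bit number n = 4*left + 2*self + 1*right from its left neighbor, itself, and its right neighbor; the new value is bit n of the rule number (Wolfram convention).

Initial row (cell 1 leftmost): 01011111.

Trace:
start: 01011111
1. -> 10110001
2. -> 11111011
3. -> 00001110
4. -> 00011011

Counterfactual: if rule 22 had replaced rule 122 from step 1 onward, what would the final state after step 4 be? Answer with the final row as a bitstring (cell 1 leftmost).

10111011

(re-executing steps 1..4 under rule 22; state before step 1: 01011111)
1. -> 01000000
2. -> 11100000
3. -> 00010001
4. -> 10111011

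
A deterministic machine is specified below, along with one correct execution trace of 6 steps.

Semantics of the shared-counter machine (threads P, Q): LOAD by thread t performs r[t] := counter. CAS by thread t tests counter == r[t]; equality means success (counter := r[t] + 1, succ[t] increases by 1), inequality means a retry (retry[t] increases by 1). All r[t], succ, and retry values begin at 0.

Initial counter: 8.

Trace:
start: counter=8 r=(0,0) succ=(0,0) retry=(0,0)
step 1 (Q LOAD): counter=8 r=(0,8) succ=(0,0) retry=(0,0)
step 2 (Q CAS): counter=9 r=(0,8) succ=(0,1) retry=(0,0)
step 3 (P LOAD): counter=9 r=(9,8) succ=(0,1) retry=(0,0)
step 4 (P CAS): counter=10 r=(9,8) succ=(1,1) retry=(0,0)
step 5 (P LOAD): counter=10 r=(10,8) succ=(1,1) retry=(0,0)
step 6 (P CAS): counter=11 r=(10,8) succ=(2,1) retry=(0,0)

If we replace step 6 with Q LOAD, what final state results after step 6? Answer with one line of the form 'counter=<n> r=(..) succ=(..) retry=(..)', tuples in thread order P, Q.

counter=10 r=(10,10) succ=(1,1) retry=(0,0)

(re-executing from step 6 with the substitution; state before step 6: counter=10 r=(10,8) succ=(1,1) retry=(0,0))
step 6 (Q LOAD): counter=10 r=(10,10) succ=(1,1) retry=(0,0)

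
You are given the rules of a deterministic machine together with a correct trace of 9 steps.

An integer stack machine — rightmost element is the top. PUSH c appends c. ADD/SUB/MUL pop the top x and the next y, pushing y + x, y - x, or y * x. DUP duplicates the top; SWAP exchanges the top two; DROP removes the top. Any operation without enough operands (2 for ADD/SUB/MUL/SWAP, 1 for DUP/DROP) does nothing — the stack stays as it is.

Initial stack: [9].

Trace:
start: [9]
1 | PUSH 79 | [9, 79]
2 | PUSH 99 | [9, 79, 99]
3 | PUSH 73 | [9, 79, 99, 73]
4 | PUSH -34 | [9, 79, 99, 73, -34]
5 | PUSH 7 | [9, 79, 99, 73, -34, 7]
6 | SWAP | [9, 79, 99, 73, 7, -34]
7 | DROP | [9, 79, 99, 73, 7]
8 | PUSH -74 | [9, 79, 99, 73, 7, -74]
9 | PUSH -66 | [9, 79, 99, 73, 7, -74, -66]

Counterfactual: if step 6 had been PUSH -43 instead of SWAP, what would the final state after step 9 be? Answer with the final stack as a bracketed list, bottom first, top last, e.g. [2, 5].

[9, 79, 99, 73, -34, 7, -74, -66]

(re-executing from step 6 with the substitution; state before step 6: [9, 79, 99, 73, -34, 7])
6 | PUSH -43 | [9, 79, 99, 73, -34, 7, -43]
7 | DROP | [9, 79, 99, 73, -34, 7]
8 | PUSH -74 | [9, 79, 99, 73, -34, 7, -74]
9 | PUSH -66 | [9, 79, 99, 73, -34, 7, -74, -66]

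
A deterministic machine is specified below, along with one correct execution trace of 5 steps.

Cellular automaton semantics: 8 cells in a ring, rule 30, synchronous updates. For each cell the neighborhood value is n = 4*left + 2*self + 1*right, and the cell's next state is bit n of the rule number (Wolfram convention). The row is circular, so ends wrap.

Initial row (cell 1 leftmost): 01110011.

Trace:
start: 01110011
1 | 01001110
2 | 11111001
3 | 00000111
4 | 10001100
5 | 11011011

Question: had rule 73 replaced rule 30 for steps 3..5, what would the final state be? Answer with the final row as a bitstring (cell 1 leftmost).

(re-executing steps 3..5 under rule 73; state before step 3: 11111001)
3 | 00001001
4 | 01100000
5 | 01101111

01101111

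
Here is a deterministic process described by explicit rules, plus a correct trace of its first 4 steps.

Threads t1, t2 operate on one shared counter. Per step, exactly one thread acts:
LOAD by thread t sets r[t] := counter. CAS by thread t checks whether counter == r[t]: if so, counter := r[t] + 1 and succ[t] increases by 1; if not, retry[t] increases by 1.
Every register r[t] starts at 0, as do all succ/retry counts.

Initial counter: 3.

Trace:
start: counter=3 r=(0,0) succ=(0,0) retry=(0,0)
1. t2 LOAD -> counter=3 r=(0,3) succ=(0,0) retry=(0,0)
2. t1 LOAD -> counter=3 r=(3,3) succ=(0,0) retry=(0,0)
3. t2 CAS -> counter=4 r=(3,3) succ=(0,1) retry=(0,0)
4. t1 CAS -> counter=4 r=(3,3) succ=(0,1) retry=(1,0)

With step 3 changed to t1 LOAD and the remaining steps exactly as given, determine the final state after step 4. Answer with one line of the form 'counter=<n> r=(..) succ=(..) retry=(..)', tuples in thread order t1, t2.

(re-executing from step 3 with the substitution; state before step 3: counter=3 r=(3,3) succ=(0,0) retry=(0,0))
3. t1 LOAD -> counter=3 r=(3,3) succ=(0,0) retry=(0,0)
4. t1 CAS -> counter=4 r=(3,3) succ=(1,0) retry=(0,0)

counter=4 r=(3,3) succ=(1,0) retry=(0,0)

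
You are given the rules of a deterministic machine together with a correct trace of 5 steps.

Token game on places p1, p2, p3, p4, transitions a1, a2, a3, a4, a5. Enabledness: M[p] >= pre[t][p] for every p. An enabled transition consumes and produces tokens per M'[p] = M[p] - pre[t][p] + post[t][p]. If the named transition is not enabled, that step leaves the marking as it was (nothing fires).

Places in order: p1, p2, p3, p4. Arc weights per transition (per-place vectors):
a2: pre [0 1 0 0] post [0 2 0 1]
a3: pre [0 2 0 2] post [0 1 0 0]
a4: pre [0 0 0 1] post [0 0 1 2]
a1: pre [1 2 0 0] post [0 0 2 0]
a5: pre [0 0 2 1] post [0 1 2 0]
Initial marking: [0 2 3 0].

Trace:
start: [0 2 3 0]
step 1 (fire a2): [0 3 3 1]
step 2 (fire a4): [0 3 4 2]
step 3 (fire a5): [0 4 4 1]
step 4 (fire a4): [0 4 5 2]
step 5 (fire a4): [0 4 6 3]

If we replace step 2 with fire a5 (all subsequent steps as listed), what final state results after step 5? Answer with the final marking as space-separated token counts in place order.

0 4 3 0

(re-executing from step 2 with the substitution; state before step 2: [0 3 3 1])
step 2 (fire a5): [0 4 3 0]
step 3 (fire a5): [0 4 3 0]
step 4 (fire a4): [0 4 3 0]
step 5 (fire a4): [0 4 3 0]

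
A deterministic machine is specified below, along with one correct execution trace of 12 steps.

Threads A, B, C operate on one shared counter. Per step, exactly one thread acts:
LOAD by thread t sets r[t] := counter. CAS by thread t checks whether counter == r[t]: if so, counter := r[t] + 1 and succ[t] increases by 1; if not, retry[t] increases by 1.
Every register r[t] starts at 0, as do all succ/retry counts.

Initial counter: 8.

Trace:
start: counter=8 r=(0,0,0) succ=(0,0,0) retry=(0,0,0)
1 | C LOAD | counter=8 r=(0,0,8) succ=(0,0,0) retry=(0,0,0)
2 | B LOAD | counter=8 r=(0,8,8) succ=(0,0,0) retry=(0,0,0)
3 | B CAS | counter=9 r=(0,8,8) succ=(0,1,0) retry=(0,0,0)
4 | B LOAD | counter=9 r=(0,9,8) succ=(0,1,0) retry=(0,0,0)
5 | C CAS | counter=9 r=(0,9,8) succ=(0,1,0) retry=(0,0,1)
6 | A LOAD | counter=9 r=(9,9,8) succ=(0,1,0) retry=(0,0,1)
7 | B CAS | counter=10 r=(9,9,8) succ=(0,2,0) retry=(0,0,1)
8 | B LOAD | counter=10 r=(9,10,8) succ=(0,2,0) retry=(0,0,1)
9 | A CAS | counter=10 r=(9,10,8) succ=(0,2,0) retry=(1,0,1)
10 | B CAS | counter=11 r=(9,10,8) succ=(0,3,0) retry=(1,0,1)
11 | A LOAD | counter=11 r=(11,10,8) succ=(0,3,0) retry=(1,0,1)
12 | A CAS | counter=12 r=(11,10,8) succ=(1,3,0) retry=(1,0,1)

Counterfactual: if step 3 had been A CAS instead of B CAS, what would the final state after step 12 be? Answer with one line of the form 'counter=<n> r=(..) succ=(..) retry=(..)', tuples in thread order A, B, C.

counter=11 r=(10,9,8) succ=(2,0,1) retry=(1,2,0)

(re-executing from step 3 with the substitution; state before step 3: counter=8 r=(0,8,8) succ=(0,0,0) retry=(0,0,0))
3 | A CAS | counter=8 r=(0,8,8) succ=(0,0,0) retry=(1,0,0)
4 | B LOAD | counter=8 r=(0,8,8) succ=(0,0,0) retry=(1,0,0)
5 | C CAS | counter=9 r=(0,8,8) succ=(0,0,1) retry=(1,0,0)
6 | A LOAD | counter=9 r=(9,8,8) succ=(0,0,1) retry=(1,0,0)
7 | B CAS | counter=9 r=(9,8,8) succ=(0,0,1) retry=(1,1,0)
8 | B LOAD | counter=9 r=(9,9,8) succ=(0,0,1) retry=(1,1,0)
9 | A CAS | counter=10 r=(9,9,8) succ=(1,0,1) retry=(1,1,0)
10 | B CAS | counter=10 r=(9,9,8) succ=(1,0,1) retry=(1,2,0)
11 | A LOAD | counter=10 r=(10,9,8) succ=(1,0,1) retry=(1,2,0)
12 | A CAS | counter=11 r=(10,9,8) succ=(2,0,1) retry=(1,2,0)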